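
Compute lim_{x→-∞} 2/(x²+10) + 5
Evaluate the dominant behaviour as x → -∞; each term tends to a finite value or vanishes.
Limit = 5.

Final answer: 5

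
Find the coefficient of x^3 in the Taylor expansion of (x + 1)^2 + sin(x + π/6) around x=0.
Expand to order 3: (x + 1)^2 + sin(x + π/6) = -√(3)·x^3/12 + 3·x^2/4 + x·(√(3)/2 + 2) + 3/2 + O(x^4).
The coefficient of x^3 is -√(3)/12.

Final answer: -√(3)/12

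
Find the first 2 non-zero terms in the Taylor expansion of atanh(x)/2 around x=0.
x^3/6 + x/2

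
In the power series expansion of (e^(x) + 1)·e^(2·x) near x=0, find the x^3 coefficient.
Expand to order 3: (e^(x) + 1)·e^(2·x) = 35·x^3/6 + 13·x^2/2 + 5·x + 2 + O(x^4).
The coefficient of x^3 is 35/6.

Final answer: 35/6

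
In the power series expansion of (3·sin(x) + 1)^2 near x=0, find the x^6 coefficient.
Expand to order 6: (3·sin(x) + 1)^2 = 2·x^6/5 + x^5/20 - 3·x^4 - x^3 + 9·x^2 + 6·x + 1 + O(x^7).
The coefficient of x^6 is 2/5.

Final answer: 2/5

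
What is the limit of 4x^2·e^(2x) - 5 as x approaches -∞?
The product is a 0·∞ indeterminate form at x → -∞.
Rewrite the product as 4x^2 / e^(-2x) (an ∞/∞ form) and apply L'Hôpital, or use the standard hierarchy e^(2|x|) ≫ |x^2| as x → -∞.
The indeterminate product → 0, so the limit = -5.

Final answer: -5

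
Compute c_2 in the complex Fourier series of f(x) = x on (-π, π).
Compute the real Fourier coefficients first: a_2 = 0, b_2 = -1.
Then c_2 = (a_2 − i·b_2)/2 = i/2.

Final answer: i/2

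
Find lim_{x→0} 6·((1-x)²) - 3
Direct substitution at x = 0 gives 3.

Final answer: 3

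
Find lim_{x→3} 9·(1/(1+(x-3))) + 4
Direct substitution at x = 3 gives 13.

Final answer: 13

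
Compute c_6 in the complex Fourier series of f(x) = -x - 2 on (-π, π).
Compute the real Fourier coefficients first: a_6 = 0, b_6 = 1/3.
Then c_6 = (a_6 − i·b_6)/2 = -i/6.

Final answer: -i/6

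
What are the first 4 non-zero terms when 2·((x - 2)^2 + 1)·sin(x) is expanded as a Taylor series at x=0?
4·x^4/3 + x^3/3 - 8·x^2 + 10·x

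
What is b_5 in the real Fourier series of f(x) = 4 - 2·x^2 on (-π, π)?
b_5 = (1/π) ∫_{-π}^{π} f(x)·sin(5x) dx.
Evaluate the integral (use parity and integration by parts as needed): b_5 = 0.

Final answer: 0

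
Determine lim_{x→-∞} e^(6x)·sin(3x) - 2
Evaluate the dominant behaviour as x → -∞; each term tends to a finite value or vanishes.
Limit = -2.

Final answer: -2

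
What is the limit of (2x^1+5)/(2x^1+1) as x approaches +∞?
This is an ∞/∞ indeterminate form as x → +∞.
Divide numerator and denominator by x and let the lower-order terms vanish; the leading terms give 2/2 = 1.
Limit = 1.

Final answer: 1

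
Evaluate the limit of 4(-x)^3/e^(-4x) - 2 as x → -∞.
The quotient is an ∞/∞ indeterminate form as x → -∞.
Compare growth rates of the dominant terms (exponentials ≫ polynomials ≫ logarithms), or apply L'Hôpital's rule; the quotient → 0.
Adding the constant: 0 - 2 = -2. Limit = -2.

Final answer: -2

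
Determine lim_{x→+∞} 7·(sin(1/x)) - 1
Evaluate the dominant behaviour as x → +∞; each term tends to a finite value or vanishes.
Limit = -1.

Final answer: -1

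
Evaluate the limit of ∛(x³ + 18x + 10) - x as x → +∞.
This is an ∞ − ∞ indeterminate form.
Multiply by (A² + AB + B²)/(A² + AB + B²) where A = ∛(x³+18x + 10), B = x to use A³ − B³ = (A−B)(A²+AB+B²); the x³ terms cancel, leaving (18x + 10)/(A²+AB+B²) with denominator ~ 3x², so the limit is 0.
Limit = 0.

Final answer: 0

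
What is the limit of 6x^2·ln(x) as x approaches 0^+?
This is a 0·∞ indeterminate form at x → 0⁺.
Rewrite the product as 6·ln(x) / x^(-2) and apply L'Hôpital, or use the standard hierarchy x^(-2) ≫ |ln x| as x → 0⁺.
The indeterminate product → 0, so the limit = 0.

Final answer: 0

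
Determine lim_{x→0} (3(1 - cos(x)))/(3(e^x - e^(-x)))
Both numerator and denominator → 0 as x → 0; this is a 0/0 indeterminate form.
Expand each to leading order near x = 0: numerator ~ 3·x^2/2, denominator ~ 6·x.
The limit of the ratio is 0.

Final answer: 0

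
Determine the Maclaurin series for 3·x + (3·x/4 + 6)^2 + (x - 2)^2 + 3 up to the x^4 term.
25·x^2/16 + 8·x + 43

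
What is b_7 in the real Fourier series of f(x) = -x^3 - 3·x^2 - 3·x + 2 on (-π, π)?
b_7 = (1/π) ∫_{-π}^{π} f(x)·sin(7x) dx.
Evaluate the integral (use parity and integration by parts as needed): b_7 = -2·π^2/7 - 282/343.

Final answer: -2·π^2/7 - 282/343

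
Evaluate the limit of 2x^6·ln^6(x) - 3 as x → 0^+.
The product is a 0·∞ indeterminate form at x → 0⁺.
Rewrite the product as 2·ln^6(x) / x^(-6) and apply L'Hôpital, or use the standard hierarchy x^(-6) ≫ |ln x|^6 as x → 0⁺.
The indeterminate product → 0, so the limit = -3.

Final answer: -3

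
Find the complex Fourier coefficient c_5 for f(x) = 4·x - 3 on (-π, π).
Compute the real Fourier coefficients first: a_5 = 0, b_5 = 8/5.
Then c_5 = (a_5 − i·b_5)/2 = -4·i/5.

Final answer: -4·i/5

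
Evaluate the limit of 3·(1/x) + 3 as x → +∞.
Evaluate the dominant behaviour as x → +∞; each term tends to a finite value or vanishes.
Limit = 3.

Final answer: 3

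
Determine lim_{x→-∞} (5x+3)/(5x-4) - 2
Evaluate the dominant behaviour as x → -∞; each term tends to a finite value or vanishes.
Limit = -1.

Final answer: -1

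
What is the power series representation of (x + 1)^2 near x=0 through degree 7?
x^2 + 2·x + 1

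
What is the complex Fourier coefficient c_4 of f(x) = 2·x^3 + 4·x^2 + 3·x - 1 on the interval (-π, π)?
Compute the real Fourier coefficients first: a_4 = 1, b_4 = -π^2 - 9/8.
Then c_4 = (a_4 − i·b_4)/2 = 1/2 + 9·i/16 + i·π^2/2.

Final answer: 1/2 + 9·i/16 + i·π^2/2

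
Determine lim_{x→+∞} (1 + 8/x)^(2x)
As x → +∞: write (1 + 8/x)^(2x) = ((1 + 8/x)^x)^2 → (e^8)^2 = e^16.
Limit = e^(16).

Final answer: e^(16)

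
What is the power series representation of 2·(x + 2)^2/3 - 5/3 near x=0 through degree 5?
2·x^2/3 + 8·x/3 + 1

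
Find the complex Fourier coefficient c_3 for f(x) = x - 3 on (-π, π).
Compute the real Fourier coefficients first: a_3 = 0, b_3 = 2/3.
Then c_3 = (a_3 − i·b_3)/2 = -i/3.

Final answer: -i/3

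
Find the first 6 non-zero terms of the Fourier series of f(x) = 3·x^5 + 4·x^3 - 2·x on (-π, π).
(-112·π^2 + 6·π^4 + 668)·sin(x) + (-3·π^4 - 29/2 + 11·π^2)·sin(2·x) + (-16·π^2/9 - 4/27 + 2·π^4)·sin(3·x) + (-3·π^4/2 - π^2/8 + 67/64)·sin(4·x) + (-596/625 + 16·π^2/25 + 6·π^4/5)·sin(5·x) + (-π^4 - 7·π^2/9 + 43/54)·sin(6·x)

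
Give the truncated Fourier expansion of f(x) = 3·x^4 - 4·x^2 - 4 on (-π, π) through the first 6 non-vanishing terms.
(160 - 24·π^2)·cos(x) + (-13 + 6·π^2)·cos(2·x) + (32/9 - 8·π^2/3)·cos(3·x) + (-25/16 + 3·π^2/2)·cos(4·x) + (544/625 - 24·π^2/25)·cos(5·x) - 4·π^2/3 - 4 + 3·π^4/5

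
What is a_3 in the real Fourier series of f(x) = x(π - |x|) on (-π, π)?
a_3 = (1/π) ∫_{-π}^{π} f(x)·cos(3x) dx.
Evaluate the integral (use parity and integration by parts as needed): a_3 = 0.

Final answer: 0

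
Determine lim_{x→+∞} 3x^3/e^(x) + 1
The quotient is an ∞/∞ indeterminate form as x → +∞.
The exponential denominator e^(x) dominates the polynomial numerator (e^x ≫ x^3 as x → ∞), so the quotient → 0.
Adding the constant: 0 + 1 = 1. Limit = 1.

Final answer: 1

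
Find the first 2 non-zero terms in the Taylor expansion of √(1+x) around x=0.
x/2 + 1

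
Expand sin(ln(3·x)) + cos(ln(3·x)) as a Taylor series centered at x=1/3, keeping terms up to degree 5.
1 + 3·(x - 1/3) - 9·(x - 1/3)^2 + 18·(x - 1/3)^3 - 135·(x - 1/3)^4/4 + 243·(x - 1/3)^5/4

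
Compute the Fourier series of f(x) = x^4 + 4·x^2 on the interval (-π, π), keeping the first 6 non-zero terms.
(32 - 8·π^2)·cos(x) + (1 + 2·π^2)·cos(2·x) + (-8·π^2/9 - 32/27)·cos(3·x) + (13/16 + π^2/2)·cos(4·x) + (-8·π^2/25 - 352/625)·cos(5·x) + 4·π^2/3 + π^4/5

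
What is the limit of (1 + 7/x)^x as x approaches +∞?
As x → +∞: this is the defining limit (1 + 7/x)^x → e^7.
Limit = e^(7).

Final answer: e^(7)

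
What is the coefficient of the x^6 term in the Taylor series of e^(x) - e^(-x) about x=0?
Expand to order 6: e^(x) - e^(-x) = x^5/60 + x^3/3 + 2·x + O(x^7).
The coefficient of x^6 is 0.

Final answer: 0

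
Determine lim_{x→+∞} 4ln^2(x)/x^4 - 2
The quotient is an ∞/∞ indeterminate form as x → +∞.
The polynomial denominator x^4 dominates the logarithmic numerator (any positive power of x ≫ ln^2(x) as x → ∞), so the quotient → 0.
Adding the constant: 0 - 2 = -2. Limit = -2.

Final answer: -2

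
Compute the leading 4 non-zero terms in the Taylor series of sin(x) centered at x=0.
-x^7/5040 + x^5/120 - x^3/6 + x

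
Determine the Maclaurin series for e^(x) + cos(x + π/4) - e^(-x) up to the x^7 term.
x^7·(√(2)/10080 + 1/2520) - √(2)·x^6/1440 + x^5·(1/60 - √(2)/240) + √(2)·x^4/48 + x^3·(√(2)/12 + 1/3) - √(2)·x^2/4 + x·(2 - √(2)/2) + √(2)/2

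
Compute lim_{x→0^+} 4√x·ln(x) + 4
The product is a 0·∞ indeterminate form at x → 0⁺.
Rewrite the product as 4·ln(x) / x^(-1/2) and apply L'Hôpital, or use the standard hierarchy x^(-1/2) ≫ |ln x| as x → 0⁺.
The indeterminate product → 0, so the limit = 4.

Final answer: 4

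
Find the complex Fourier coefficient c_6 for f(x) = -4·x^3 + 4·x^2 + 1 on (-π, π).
Compute the real Fourier coefficients first: a_6 = 4/9, b_6 = -2/9 + 4·π^2/3.
Then c_6 = (a_6 − i·b_6)/2 = 2/9 - 2·i·π^2/3 + i/9.

Final answer: 2/9 - 2·i·π^2/3 + i/9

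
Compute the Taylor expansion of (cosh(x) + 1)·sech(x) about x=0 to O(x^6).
5·x^4/24 - x^2/2 + 2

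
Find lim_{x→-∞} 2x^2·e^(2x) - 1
The product is a 0·∞ indeterminate form at x → -∞.
Rewrite the product as 2x^2 / e^(-2x) (an ∞/∞ form) and apply L'Hôpital, or use the standard hierarchy e^(2|x|) ≫ |x^2| as x → -∞.
The indeterminate product → 0, so the limit = -1.

Final answer: -1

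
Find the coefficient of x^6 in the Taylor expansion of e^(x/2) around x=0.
Expand to order 6: e^(x/2) = x^6/46080 + x^5/3840 + x^4/384 + x^3/48 + x^2/8 + x/2 + 1 + O(x^7).
The coefficient of x^6 is 1/46080.

Final answer: 1/46080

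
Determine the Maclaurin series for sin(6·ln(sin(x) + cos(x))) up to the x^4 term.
104·x^4 - 32·x^3 + x^2·(-54·ln(2) - 6 - 108·ln(√(2)/2)) + 6·x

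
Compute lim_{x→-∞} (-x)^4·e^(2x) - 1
The product is a 0·∞ indeterminate form at x → -∞.
Rewrite the product as (-x)^4 / e^(-2x) (an ∞/∞ form) and apply L'Hôpital, or use the standard hierarchy e^(2|x|) ≫ |(-x)^4| as x → -∞.
The indeterminate product → 0, so the limit = -1.

Final answer: -1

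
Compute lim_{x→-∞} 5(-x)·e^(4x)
This is a 0·∞ indeterminate form at x → -∞.
Rewrite the product as 5(-x) / e^(-4x) (an ∞/∞ form) and apply L'Hôpital, or use the standard hierarchy e^(4|x|) ≫ |(-x)| as x → -∞.
The indeterminate product → 0, so the limit = 0.

Final answer: 0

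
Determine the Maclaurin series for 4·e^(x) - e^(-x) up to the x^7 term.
x^7/1008 + x^6/240 + x^5/24 + x^4/8 + 5·x^3/6 + 3·x^2/2 + 5·x + 3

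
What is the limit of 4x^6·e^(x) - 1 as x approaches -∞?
The product is a 0·∞ indeterminate form at x → -∞.
Rewrite the product as 4x^6 / e^(-x) (an ∞/∞ form) and apply L'Hôpital, or use the standard hierarchy e^(|x|) ≫ |x^6| as x → -∞.
The indeterminate product → 0, so the limit = -1.

Final answer: -1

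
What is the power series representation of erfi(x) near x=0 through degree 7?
x^7/(21·√(π)) + x^5/(5·√(π)) + 2·x^3/(3·√(π)) + 2·x/√(π)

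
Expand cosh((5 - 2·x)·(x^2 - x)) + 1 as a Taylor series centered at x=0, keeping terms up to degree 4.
1453·x^4/24 - 35·x^3 + 25·x^2/2 + 2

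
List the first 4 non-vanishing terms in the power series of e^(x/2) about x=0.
x^3/48 + x^2/8 + x/2 + 1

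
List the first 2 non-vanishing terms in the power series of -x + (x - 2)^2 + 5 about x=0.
9 - 5·x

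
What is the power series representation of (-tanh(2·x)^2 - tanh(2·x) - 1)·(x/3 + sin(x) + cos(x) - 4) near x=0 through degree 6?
43837·x^6/720 + 1891·x^5/72 - 1883·x^4/72 - 73·x^3/6 + 59·x^2/6 + 14·x/3 + 3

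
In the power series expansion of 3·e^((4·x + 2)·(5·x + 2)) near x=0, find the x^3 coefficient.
Expand to order 3: 3·e^((4·x + 2)·(5·x + 2)) = 3996·x^3·e^(4) + 546·x^2·e^(4) + 54·x·e^(4) + 3·e^(4) + O(x^4).
The coefficient of x^3 is 3996·e^(4).

Final answer: 3996·e^(4)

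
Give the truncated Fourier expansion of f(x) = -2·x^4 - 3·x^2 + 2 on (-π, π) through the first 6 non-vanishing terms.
(-84 + 16·π^2)·cos(x) + (3 - 4·π^2)·cos(2·x) + (4/27 + 16·π^2/9)·cos(3·x) + (-π^2 - 3/8)·cos(4·x) + (204/625 + 16·π^2/25)·cos(5·x) - 2·π^4/5 - π^2 + 2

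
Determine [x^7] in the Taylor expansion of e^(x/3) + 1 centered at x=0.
Expand to order 7: e^(x/3) + 1 = x^7/11022480 + x^6/524880 + x^5/29160 + x^4/1944 + x^3/162 + x^2/18 + x/3 + 2 + O(x^8).
The coefficient of x^7 is 1/11022480.

Final answer: 1/11022480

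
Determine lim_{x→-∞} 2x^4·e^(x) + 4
The product is a 0·∞ indeterminate form at x → -∞.
Rewrite the product as 2x^4 / e^(-x) (an ∞/∞ form) and apply L'Hôpital, or use the standard hierarchy e^(|x|) ≫ |x^4| as x → -∞.
The indeterminate product → 0, so the limit = 4.

Final answer: 4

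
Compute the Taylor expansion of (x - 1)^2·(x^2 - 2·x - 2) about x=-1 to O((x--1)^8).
4 - 20·(x + 1) + 21·(x + 1)^2 - 8·(x + 1)^3 + (x + 1)^4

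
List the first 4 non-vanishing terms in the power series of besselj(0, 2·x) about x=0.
-x^6/36 + x^4/4 - x^2 + 1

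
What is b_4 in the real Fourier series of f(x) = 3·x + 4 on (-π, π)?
b_4 = (1/π) ∫_{-π}^{π} f(x)·sin(4x) dx.
Evaluate the integral (use parity and integration by parts as needed): b_4 = -3/2.

Final answer: -3/2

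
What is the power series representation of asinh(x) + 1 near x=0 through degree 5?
3·x^5/40 - x^3/6 + x + 1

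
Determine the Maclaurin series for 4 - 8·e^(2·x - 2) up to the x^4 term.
-16·x^4·e^(-2)/3 - 32·x^3·e^(-2)/3 - 16·x^2·e^(-2) - 16·x·e^(-2) - 8·e^(-2) + 4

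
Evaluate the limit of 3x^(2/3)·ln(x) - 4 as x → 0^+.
The product is a 0·∞ indeterminate form at x → 0⁺.
Rewrite the product as 3·ln(x) / x^(-2/3) and apply L'Hôpital, or use the standard hierarchy x^(-2/3) ≫ |ln x| as x → 0⁺.
The indeterminate product → 0, so the limit = -4.

Final answer: -4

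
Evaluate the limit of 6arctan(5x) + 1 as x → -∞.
Evaluate the dominant behaviour as x → -∞; each term tends to a finite value or vanishes.
Limit = 1 - 3·π.

Final answer: 1 - 3·π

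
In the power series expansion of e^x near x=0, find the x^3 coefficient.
Expand to order 3: e^x = x^3/6 + x^2/2 + x + 1 + O(x^4).
The coefficient of x^3 is 1/6.

Final answer: 1/6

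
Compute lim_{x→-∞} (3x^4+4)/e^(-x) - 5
The quotient is an ∞/∞ indeterminate form as x → -∞.
Compare growth rates of the dominant terms (exponentials ≫ polynomials ≫ logarithms), or apply L'Hôpital's rule; the quotient → 0.
Adding the constant: 0 - 5 = -5. Limit = -5.

Final answer: -5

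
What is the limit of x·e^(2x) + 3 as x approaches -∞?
The product is a 0·∞ indeterminate form at x → -∞.
Rewrite the product as x / e^(-2x) (an ∞/∞ form) and apply L'Hôpital, or use the standard hierarchy e^(2|x|) ≫ |x| as x → -∞.
The indeterminate product → 0, so the limit = 3.

Final answer: 3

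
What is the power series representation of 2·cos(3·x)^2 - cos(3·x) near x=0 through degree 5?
405·x^4/8 - 27·x^2/2 + 1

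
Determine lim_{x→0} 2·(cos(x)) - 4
Direct substitution at x = 0 gives -2.

Final answer: -2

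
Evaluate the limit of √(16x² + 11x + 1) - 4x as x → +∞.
As x → +∞: multiply by the conjugate to get (11x+1)/(√(16x²+11x+1)+4x); the denominator ~ 8x, so the limit is 11/8.
Limit = 11/8.

Final answer: 11/8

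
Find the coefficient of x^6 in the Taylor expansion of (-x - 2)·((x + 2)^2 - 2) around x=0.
Expand to order 6: (-x - 2)·((x + 2)^2 - 2) = -x^3 - 6·x^2 - 10·x - 4 + O(x^7).
The coefficient of x^6 is 0.

Final answer: 0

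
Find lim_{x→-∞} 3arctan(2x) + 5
Evaluate the dominant behaviour as x → -∞; each term tends to a finite value or vanishes.
Limit = 5 - 3·π/2.

Final answer: 5 - 3·π/2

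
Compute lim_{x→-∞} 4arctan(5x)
Evaluate the dominant behaviour as x → -∞; each term tends to a finite value or vanishes.
Limit = -2·π.

Final answer: -2·π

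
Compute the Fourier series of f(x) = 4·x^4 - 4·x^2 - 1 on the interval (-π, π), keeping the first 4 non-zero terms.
(208 - 32·π^2)·cos(x) + (-16 + 8·π^2)·cos(2·x) + (112/27 - 32·π^2/9)·cos(3·x) - 4·π^2/3 - 1 + 4·π^4/5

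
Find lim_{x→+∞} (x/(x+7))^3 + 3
As x → +∞: x/(x+7) = 1/(1 + 7/x) → 1, and the 3rd power of a limit-1 base also → 1; with the additive constant, 1 + 3 = 4.
Limit = 4.

Final answer: 4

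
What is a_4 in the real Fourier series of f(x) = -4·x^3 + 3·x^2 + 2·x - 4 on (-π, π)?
a_4 = (1/π) ∫_{-π}^{π} f(x)·cos(4x) dx.
Evaluate the integral (use parity and integration by parts as needed): a_4 = 3/4.

Final answer: 3/4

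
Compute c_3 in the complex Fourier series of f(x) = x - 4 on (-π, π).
Compute the real Fourier coefficients first: a_3 = 0, b_3 = 2/3.
Then c_3 = (a_3 − i·b_3)/2 = -i/3.

Final answer: -i/3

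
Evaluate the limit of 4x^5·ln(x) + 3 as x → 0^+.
The product is a 0·∞ indeterminate form at x → 0⁺.
Rewrite the product as 4·ln(x) / x^(-5) and apply L'Hôpital, or use the standard hierarchy x^(-5) ≫ |ln x| as x → 0⁺.
The indeterminate product → 0, so the limit = 3.

Final answer: 3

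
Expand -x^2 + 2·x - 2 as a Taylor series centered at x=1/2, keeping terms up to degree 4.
-5/4 + (x - 1/2) - (x - 1/2)^2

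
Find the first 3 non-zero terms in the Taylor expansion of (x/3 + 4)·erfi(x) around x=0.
8·x^3/(3·√(π)) + 2·x^2/(3·√(π)) + 8·x/√(π)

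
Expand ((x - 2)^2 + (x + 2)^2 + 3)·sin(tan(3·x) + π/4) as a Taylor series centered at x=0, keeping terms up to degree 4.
-2151·√(2)·x^4/16 + 111·√(2)·x^3/4 - 95·√(2)·x^2/4 + 33·√(2)·x/2 + 11·√(2)/2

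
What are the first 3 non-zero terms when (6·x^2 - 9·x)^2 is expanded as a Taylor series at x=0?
36·x^4 - 108·x^3 + 81·x^2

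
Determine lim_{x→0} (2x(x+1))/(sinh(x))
Both numerator and denominator → 0 as x → 0; this is a 0/0 indeterminate form.
Expand each to leading order near x = 0: numerator ~ 2·x, denominator ~ x.
The limit of the ratio is 2.

Final answer: 2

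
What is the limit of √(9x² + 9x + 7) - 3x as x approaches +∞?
As x → +∞: multiply by the conjugate to get (9x+7)/(√(9x²+9x+7)+3x); the denominator ~ 6x, so the limit is 9/6 = 3/2.
Limit = 3/2.

Final answer: 3/2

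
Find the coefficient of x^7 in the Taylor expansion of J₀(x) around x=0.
Expand to order 7: J₀(x) = -x^6/2304 + x^4/64 - x^2/4 + 1 + O(x^8).
The coefficient of x^7 is 0.

Final answer: 0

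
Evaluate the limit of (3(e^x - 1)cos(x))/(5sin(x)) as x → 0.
Both numerator and denominator → 0 as x → 0; this is a 0/0 indeterminate form.
Expand each to leading order near x = 0: numerator ~ 3·x, denominator ~ 5·x.
The limit of the ratio is 3/5.

Final answer: 3/5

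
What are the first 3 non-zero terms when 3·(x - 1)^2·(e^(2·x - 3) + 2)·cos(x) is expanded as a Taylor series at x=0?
x^2·(3 - 9·e^(-3)/2) - 12·x + 3·e^(-3) + 6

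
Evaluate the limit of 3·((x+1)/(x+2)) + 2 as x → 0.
Direct substitution at x = 0 gives 7/2.

Final answer: 7/2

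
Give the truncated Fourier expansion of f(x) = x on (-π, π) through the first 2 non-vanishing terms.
2·sin(x) - sin(2·x)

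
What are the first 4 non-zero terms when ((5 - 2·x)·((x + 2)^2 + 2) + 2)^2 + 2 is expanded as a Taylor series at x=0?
-176·x^3 - 128·x^2 + 512·x + 1026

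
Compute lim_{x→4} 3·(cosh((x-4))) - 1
Direct substitution at x = 4 gives 2.

Final answer: 2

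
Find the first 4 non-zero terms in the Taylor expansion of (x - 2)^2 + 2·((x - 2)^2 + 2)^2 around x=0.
-16·x^3 + 57·x^2 - 100·x + 76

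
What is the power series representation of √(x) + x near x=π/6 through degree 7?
π/6 + √(6)·√(π)/6 + (√(6)/(2·√(π)) + 1)·(x - π/6) - 3·√(6)·(x - π/6)^2/(4·π^(3/2)) + 9·√(6)·(x - π/6)^3/(4·π^(5/2)) - 135·√(6)·(x - π/6)^4/(16·π^(7/2)) + 567·√(6)·(x - π/6)^5/(16·π^(9/2)) - 5103·√(6)·(x - π/6)^6/(32·π^(11/2)) + 24057·√(6)·(x - π/6)^7/(32·π^(13/2))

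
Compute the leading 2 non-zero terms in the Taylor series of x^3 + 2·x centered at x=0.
x^3 + 2·x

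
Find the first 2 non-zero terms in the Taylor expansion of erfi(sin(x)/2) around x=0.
-x^3/(12·√(π)) + x/√(π)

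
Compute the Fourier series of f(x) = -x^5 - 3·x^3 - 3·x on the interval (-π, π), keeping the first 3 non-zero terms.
(-210 - 2·π^4 + 34·π^2)·sin(x) + (-2·π^2 + 6 + π^4)·sin(2·x) + (-2·π^4/3 - 14·π^2/27 - 134/81)·sin(3·x)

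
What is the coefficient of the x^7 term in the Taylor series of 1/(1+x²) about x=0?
Expand to order 7: 1/(1+x²) = -x^6 + x^4 - x^2 + 1 + O(x^8).
The coefficient of x^7 is 0.

Final answer: 0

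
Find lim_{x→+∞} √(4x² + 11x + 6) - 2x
As x → +∞: multiply by the conjugate to get (11x+6)/(√(4x²+11x+6)+2x); the denominator ~ 4x, so the limit is 11/4.
Limit = 11/4.

Final answer: 11/4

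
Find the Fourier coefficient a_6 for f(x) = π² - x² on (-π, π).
a_6 = (1/π) ∫_{-π}^{π} f(x)·cos(6x) dx.
Evaluate the integral (use parity and integration by parts as needed): a_6 = -1/9.

Final answer: -1/9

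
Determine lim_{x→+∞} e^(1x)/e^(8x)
This is an ∞/∞ indeterminate form as x → +∞.
Rewrite e^(1x)/e^(8x) = e^((1−8)x) = e^(-7x); the exponent coefficient is -7 < 0 so e^(-7x) → 0.
Limit = 0.

Final answer: 0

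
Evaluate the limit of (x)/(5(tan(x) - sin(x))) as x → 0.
Both numerator and denominator → 0 as x → 0; this is a 0/0 indeterminate form.
Expand each to leading order near x = 0: numerator ~ x, denominator ~ 5·x^3/2.
The limit of the ratio is ∞.

Final answer: ∞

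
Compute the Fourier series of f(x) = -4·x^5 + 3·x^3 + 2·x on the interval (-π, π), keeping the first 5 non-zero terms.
(-992 - 8·π^4 + 166·π^2)·sin(x) + (-23·π^2 + 65/2 + 4·π^4)·sin(2·x) + (-8·π^4/3 - 320/81 + 214·π^2/27)·sin(3·x) + (-4·π^2 + 1/2 + 2·π^4)·sin(4·x) + (-8·π^4/5 + 128/625 + 62·π^2/25)·sin(5·x)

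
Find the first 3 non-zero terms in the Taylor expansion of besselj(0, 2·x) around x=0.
x^4/4 - x^2 + 1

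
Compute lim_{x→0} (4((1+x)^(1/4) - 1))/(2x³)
Both numerator and denominator → 0 as x → 0; this is a 0/0 indeterminate form.
Expand each to leading order near x = 0: numerator ~ x, denominator ~ 2·x^3.
The limit of the ratio is ∞.

Final answer: ∞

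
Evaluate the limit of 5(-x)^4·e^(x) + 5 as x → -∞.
The product is a 0·∞ indeterminate form at x → -∞.
Rewrite the product as 5(-x)^4 / e^(-x) (an ∞/∞ form) and apply L'Hôpital, or use the standard hierarchy e^(|x|) ≫ |(-x)^4| as x → -∞.
The indeterminate product → 0, so the limit = 5.

Final answer: 5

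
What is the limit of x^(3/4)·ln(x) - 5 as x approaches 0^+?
The product is a 0·∞ indeterminate form at x → 0⁺.
Rewrite the product as ln(x) / x^(-3/4) and apply L'Hôpital, or use the standard hierarchy x^(-3/4) ≫ |ln x| as x → 0⁺.
The indeterminate product → 0, so the limit = -5.

Final answer: -5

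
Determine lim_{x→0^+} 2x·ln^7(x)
This is a 0·∞ indeterminate form at x → 0⁺.
Rewrite the product as 2·ln^7(x) / x^(-1) and apply L'Hôpital, or use the standard hierarchy x^(-1) ≫ |ln x|^7 as x → 0⁺.
The indeterminate product → 0, so the limit = 0.

Final answer: 0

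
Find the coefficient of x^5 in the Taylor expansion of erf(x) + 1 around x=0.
Expand to order 5: erf(x) + 1 = x^5/(5·√(π)) - 2·x^3/(3·√(π)) + 2·x/√(π) + 1 + O(x^6).
The coefficient of x^5 is 1/(5·√(π)).

Final answer: 1/(5·√(π))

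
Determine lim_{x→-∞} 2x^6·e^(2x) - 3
The product is a 0·∞ indeterminate form at x → -∞.
Rewrite the product as 2x^6 / e^(-2x) (an ∞/∞ form) and apply L'Hôpital, or use the standard hierarchy e^(2|x|) ≫ |x^6| as x → -∞.
The indeterminate product → 0, so the limit = -3.

Final answer: -3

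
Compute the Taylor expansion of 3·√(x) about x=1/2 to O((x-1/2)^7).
3·√(2)/2 + 3·√(2)·(x - 1/2)/2 - 3·√(2)·(x - 1/2)^2/4 + 3·√(2)·(x - 1/2)^3/4 - 15·√(2)·(x - 1/2)^4/16 + 21·√(2)·(x - 1/2)^5/16 - 63·√(2)·(x - 1/2)^6/32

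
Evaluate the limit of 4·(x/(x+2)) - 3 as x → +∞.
Evaluate the dominant behaviour as x → +∞; each term tends to a finite value or vanishes.
Limit = 1.

Final answer: 1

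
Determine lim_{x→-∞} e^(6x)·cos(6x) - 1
Evaluate the dominant behaviour as x → -∞; each term tends to a finite value or vanishes.
Limit = -1.

Final answer: -1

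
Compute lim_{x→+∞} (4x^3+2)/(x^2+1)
This is an ∞/∞ indeterminate form as x → +∞.
Divide numerator and denominator by x^3 and let the lower-order terms vanish; the numerator's degree 3 exceeds the denominator's degree 2, so the quotient diverges.
Limit = ∞.

Final answer: ∞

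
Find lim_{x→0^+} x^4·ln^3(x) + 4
The product is a 0·∞ indeterminate form at x → 0⁺.
Rewrite the product as ln^3(x) / x^(-4) and apply L'Hôpital, or use the standard hierarchy x^(-4) ≫ |ln x|^3 as x → 0⁺.
The indeterminate product → 0, so the limit = 4.

Final answer: 4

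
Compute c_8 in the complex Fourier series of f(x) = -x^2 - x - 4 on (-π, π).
Compute the real Fourier coefficients first: a_8 = -1/16, b_8 = 1/4.
Then c_8 = (a_8 − i·b_8)/2 = -1/32 - i/8.

Final answer: -1/32 - i/8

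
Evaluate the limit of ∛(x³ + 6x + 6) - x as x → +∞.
This is an ∞ − ∞ indeterminate form.
Multiply by (A² + AB + B²)/(A² + AB + B²) where A = ∛(x³+6x + 6), B = x to use A³ − B³ = (A−B)(A²+AB+B²); the x³ terms cancel, leaving (6x + 6)/(A²+AB+B²) with denominator ~ 3x², so the limit is 0.
Limit = 0.

Final answer: 0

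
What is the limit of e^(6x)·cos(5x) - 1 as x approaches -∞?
Evaluate the dominant behaviour as x → -∞; each term tends to a finite value or vanishes.
Limit = -1.

Final answer: -1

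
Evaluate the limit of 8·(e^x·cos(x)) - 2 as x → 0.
Direct substitution at x = 0 gives 6.

Final answer: 6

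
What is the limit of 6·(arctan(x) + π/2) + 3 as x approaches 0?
Direct substitution at x = 0 gives 3 + 3·π.

Final answer: 3 + 3·π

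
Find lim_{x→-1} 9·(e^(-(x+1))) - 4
Direct substitution at x = -1 gives 5.

Final answer: 5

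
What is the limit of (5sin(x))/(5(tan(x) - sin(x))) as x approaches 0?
Both numerator and denominator → 0 as x → 0; this is a 0/0 indeterminate form.
Expand each to leading order near x = 0: numerator ~ 5·x, denominator ~ 5·x^3/2.
The limit of the ratio is ∞.

Final answer: ∞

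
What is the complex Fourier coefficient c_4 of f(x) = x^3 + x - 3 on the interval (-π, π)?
Compute the real Fourier coefficients first: a_4 = 0, b_4 = -π^2/2 - 5/16.
Then c_4 = (a_4 − i·b_4)/2 = 5·i/32 + i·π^2/4.

Final answer: 5·i/32 + i·π^2/4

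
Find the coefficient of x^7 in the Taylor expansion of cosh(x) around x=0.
Expand to order 7: cosh(x) = x^6/720 + x^4/24 + x^2/2 + 1 + O(x^8).
The coefficient of x^7 is 0.

Final answer: 0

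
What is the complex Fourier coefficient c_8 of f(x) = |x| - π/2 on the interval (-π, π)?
Compute the real Fourier coefficients first: a_8 = 0, b_8 = 0.
Then c_8 = (a_8 − i·b_8)/2 = 0.

Final answer: 0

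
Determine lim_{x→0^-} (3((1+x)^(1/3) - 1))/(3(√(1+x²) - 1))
Both numerator and denominator → 0 as x → 0^-; this is a 0/0 indeterminate form.
Expand each to leading order near x = 0: numerator ~ x, denominator ~ 3·x^2/2.
The limit of the ratio is -∞.

Final answer: -∞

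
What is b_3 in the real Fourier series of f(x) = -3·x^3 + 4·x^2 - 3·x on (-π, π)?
b_3 = (1/π) ∫_{-π}^{π} f(x)·sin(3x) dx.
Evaluate the integral (use parity and integration by parts as needed): b_3 = -2·π^2 - 2/3.

Final answer: -2·π^2 - 2/3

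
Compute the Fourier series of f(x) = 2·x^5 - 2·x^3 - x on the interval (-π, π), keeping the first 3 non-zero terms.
(-84·π^2 + 4·π^4 + 502)·sin(x) + (-2·π^4 - 17 + 12·π^2)·sin(2·x) + (-116·π^2/27 + 178/81 + 4·π^4/3)·sin(3·x)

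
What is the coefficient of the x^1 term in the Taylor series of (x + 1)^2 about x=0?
Expand to order 1: (x + 1)^2 = 2·x + 1 + O(x^2).
The coefficient of x^1 is 2.

Final answer: 2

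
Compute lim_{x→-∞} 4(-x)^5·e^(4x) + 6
The product is a 0·∞ indeterminate form at x → -∞.
Rewrite the product as 4(-x)^5 / e^(-4x) (an ∞/∞ form) and apply L'Hôpital, or use the standard hierarchy e^(4|x|) ≫ |(-x)^5| as x → -∞.
The indeterminate product → 0, so the limit = 6.

Final answer: 6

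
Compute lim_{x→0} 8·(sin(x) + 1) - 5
Direct substitution at x = 0 gives 3.

Final answer: 3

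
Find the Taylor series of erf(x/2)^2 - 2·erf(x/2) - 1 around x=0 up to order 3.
x^3/(6·√(π)) + x^2/π - 2·x/√(π) - 1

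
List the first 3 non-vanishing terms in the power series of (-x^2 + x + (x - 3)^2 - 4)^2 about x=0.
25·x^2 - 50·x + 25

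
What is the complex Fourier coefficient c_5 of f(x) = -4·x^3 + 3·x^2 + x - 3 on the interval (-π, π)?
Compute the real Fourier coefficients first: a_5 = -12/25, b_5 = 98/125 - 8·π^2/5.
Then c_5 = (a_5 − i·b_5)/2 = -6/25 - 49·i/125 + 4·i·π^2/5.

Final answer: -6/25 - 49·i/125 + 4·i·π^2/5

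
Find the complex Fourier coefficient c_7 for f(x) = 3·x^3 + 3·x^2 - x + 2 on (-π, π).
Compute the real Fourier coefficients first: a_7 = -12/49, b_7 = -134/343 + 6·π^2/7.
Then c_7 = (a_7 − i·b_7)/2 = -6/49 - 3·i·π^2/7 + 67·i/343.

Final answer: -6/49 - 3·i·π^2/7 + 67·i/343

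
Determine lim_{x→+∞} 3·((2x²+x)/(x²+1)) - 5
Evaluate the dominant behaviour as x → +∞; each term tends to a finite value or vanishes.
Limit = 1.

Final answer: 1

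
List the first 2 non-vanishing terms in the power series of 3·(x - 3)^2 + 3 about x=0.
30 - 18·x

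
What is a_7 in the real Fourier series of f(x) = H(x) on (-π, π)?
a_7 = (1/π) ∫_{-π}^{π} f(x)·cos(7x) dx.
Evaluate the integral (use parity and integration by parts as needed): a_7 = 0.

Final answer: 0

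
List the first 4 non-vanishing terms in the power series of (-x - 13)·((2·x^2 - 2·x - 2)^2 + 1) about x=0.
108·x^3 + 44·x^2 - 109·x - 65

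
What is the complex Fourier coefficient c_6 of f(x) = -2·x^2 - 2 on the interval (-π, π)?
Compute the real Fourier coefficients first: a_6 = -2/9, b_6 = 0.
Then c_6 = (a_6 − i·b_6)/2 = -1/9.

Final answer: -1/9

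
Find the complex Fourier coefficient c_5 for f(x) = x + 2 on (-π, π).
Compute the real Fourier coefficients first: a_5 = 0, b_5 = 2/5.
Then c_5 = (a_5 − i·b_5)/2 = -i/5.

Final answer: -i/5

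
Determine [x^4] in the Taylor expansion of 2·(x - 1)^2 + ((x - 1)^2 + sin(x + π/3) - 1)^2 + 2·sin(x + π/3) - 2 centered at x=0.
Expand to order 4: 2·(x - 1)^2 + ((x - 1)^2 + sin(x + π/3) - 1)^2 + 2·sin(x + π/3) - 2 = x^4·(√(3)/24 + 5/16 + 3·(-1/2 + 2·√(3)/3)^2/4) + x^3·(-3·√(3)·(-1/2 + 2·√(3)/3)/2 - 1/6 - √(3)/12) + x^2·(√(3)/2 + 7/2) + x·(-3 - 3·√(3)/2) + 3/4 + √(3) + O(x^5).
The coefficient of x^4 is √(3)/24 + 5/16 + 3·(-1/2 + 2·√(3)/3)^2/4.

Final answer: √(3)/24 + 5/16 + 3·(-1/2 + 2·√(3)/3)^2/4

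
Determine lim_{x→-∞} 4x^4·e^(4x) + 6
The product is a 0·∞ indeterminate form at x → -∞.
Rewrite the product as 4x^4 / e^(-4x) (an ∞/∞ form) and apply L'Hôpital, or use the standard hierarchy e^(4|x|) ≫ |x^4| as x → -∞.
The indeterminate product → 0, so the limit = 6.

Final answer: 6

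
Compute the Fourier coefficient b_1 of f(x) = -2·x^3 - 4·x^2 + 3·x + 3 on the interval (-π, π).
b_1 = (1/π) ∫_{-π}^{π} f(x)·sin(1x) dx.
Evaluate the integral (use parity and integration by parts as needed): b_1 = 30 - 4·π^2.

Final answer: 30 - 4·π^2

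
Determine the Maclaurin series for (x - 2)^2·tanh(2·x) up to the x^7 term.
-1472·x^7/63 - 256·x^6/15 + 72·x^5/5 + 32·x^4/3 - 26·x^3/3 - 8·x^2 + 8·x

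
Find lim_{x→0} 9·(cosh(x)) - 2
Direct substitution at x = 0 gives 7.

Final answer: 7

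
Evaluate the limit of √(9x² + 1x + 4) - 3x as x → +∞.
As x → +∞: multiply by the conjugate to get (1x+4)/(√(9x²+1x+4)+3x); the denominator ~ 6x, so the limit is 1/6.
Limit = 1/6.

Final answer: 1/6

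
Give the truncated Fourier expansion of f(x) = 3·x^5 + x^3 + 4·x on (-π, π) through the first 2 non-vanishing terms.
(-118·π^2 + 6·π^4 + 716)·sin(x) + (-3·π^4 - 25 + 14·π^2)·sin(2·x)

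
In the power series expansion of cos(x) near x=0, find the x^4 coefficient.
Expand to order 4: cos(x) = x^4/24 - x^2/2 + 1 + O(x^5).
The coefficient of x^4 is 1/24.

Final answer: 1/24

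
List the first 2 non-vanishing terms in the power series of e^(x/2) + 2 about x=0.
x/2 + 3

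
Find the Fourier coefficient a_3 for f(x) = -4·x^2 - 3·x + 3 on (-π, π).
a_3 = (1/π) ∫_{-π}^{π} f(x)·cos(3x) dx.
Evaluate the integral (use parity and integration by parts as needed): a_3 = 16/9.

Final answer: 16/9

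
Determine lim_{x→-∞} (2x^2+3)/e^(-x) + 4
The quotient is an ∞/∞ indeterminate form as x → -∞.
Compare growth rates of the dominant terms (exponentials ≫ polynomials ≫ logarithms), or apply L'Hôpital's rule; the quotient → 0.
Adding the constant: 0 + 4 = 4. Limit = 4.

Final answer: 4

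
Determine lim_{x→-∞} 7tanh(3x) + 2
Evaluate the dominant behaviour as x → -∞; each term tends to a finite value or vanishes.
Limit = -5.

Final answer: -5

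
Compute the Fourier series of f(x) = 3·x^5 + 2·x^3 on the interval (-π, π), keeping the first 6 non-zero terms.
(-116·π^2 + 6·π^4 + 696)·sin(x) + (-3·π^4 - 39/2 + 13·π^2)·sin(2·x) + (-28·π^2/9 + 56/27 + 2·π^4)·sin(3·x) + (-3·π^4/2 - 21/64 + 7·π^2/8)·sin(4·x) + (-4·π^2/25 + 24/625 + 6·π^4/5)·sin(5·x) + (-π^4 - π^2/9 + 1/54)·sin(6·x)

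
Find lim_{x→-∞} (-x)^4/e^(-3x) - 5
The quotient is an ∞/∞ indeterminate form as x → -∞.
Compare growth rates of the dominant terms (exponentials ≫ polynomials ≫ logarithms), or apply L'Hôpital's rule; the quotient → 0.
Adding the constant: 0 - 5 = -5. Limit = -5.

Final answer: -5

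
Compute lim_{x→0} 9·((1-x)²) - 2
Direct substitution at x = 0 gives 7.

Final answer: 7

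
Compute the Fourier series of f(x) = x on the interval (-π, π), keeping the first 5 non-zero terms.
2·sin(x) - sin(2·x) + 2·sin(3·x)/3 - sin(4·x)/2 + 2·sin(5·x)/5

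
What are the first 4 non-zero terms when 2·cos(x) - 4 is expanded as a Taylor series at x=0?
-x^6/360 + x^4/12 - x^2 - 2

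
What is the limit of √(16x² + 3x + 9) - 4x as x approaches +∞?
As x → +∞: multiply by the conjugate to get (3x+9)/(√(16x²+3x+9)+4x); the denominator ~ 8x, so the limit is 3/8.
Limit = 3/8.

Final answer: 3/8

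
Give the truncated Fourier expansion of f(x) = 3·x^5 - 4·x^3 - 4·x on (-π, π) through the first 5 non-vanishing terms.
(-128·π^2 + 6·π^4 + 760)·sin(x) + (-3·π^4 - 49/2 + 19·π^2)·sin(2·x) + (-64·π^2/9 + 56/27 + 2·π^4)·sin(3·x) + (-3·π^4/2 + 35/64 + 31·π^2/8)·sin(4·x) + (-64·π^2/25 - 616/625 + 6·π^4/5)·sin(5·x)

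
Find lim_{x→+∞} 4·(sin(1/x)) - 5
Evaluate the dominant behaviour as x → +∞; each term tends to a finite value or vanishes.
Limit = -5.

Final answer: -5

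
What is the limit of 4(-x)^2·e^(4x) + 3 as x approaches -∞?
The product is a 0·∞ indeterminate form at x → -∞.
Rewrite the product as 4(-x)^2 / e^(-4x) (an ∞/∞ form) and apply L'Hôpital, or use the standard hierarchy e^(4|x|) ≫ |(-x)^2| as x → -∞.
The indeterminate product → 0, so the limit = 3.

Final answer: 3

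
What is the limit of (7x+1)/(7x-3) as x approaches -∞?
Evaluate the dominant behaviour as x → -∞; each term tends to a finite value or vanishes.
Limit = 1.

Final answer: 1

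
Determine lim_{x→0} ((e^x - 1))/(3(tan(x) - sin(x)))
Both numerator and denominator → 0 as x → 0; this is a 0/0 indeterminate form.
Expand each to leading order near x = 0: numerator ~ x, denominator ~ 3·x^3/2.
The limit of the ratio is ∞.

Final answer: ∞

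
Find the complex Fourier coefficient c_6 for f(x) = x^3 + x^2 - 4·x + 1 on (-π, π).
Compute the real Fourier coefficients first: a_6 = 1/9, b_6 = 25/18 - π^2/3.
Then c_6 = (a_6 − i·b_6)/2 = 1/18 - 25·i/36 + i·π^2/6.

Final answer: 1/18 - 25·i/36 + i·π^2/6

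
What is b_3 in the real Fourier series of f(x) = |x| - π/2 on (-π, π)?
b_3 = (1/π) ∫_{-π}^{π} f(x)·sin(3x) dx.
Evaluate the integral (use parity and integration by parts as needed): b_3 = 0.

Final answer: 0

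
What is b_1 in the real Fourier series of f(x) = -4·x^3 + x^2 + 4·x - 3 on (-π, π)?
b_1 = (1/π) ∫_{-π}^{π} f(x)·sin(1x) dx.
Evaluate the integral (use parity and integration by parts as needed): b_1 = 56 - 8·π^2.

Final answer: 56 - 8·π^2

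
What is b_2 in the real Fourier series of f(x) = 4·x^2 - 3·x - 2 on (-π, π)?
b_2 = (1/π) ∫_{-π}^{π} f(x)·sin(2x) dx.
Evaluate the integral (use parity and integration by parts as needed): b_2 = 3.

Final answer: 3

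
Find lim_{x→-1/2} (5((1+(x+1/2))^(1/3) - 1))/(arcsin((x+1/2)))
Both numerator and denominator → 0 as x → -1/2; this is a 0/0 indeterminate form.
Expand each to leading order near x = -1/2: numerator ~ 5·(x + 1/2)/3, denominator ~ (x + 1/2).
The limit of the ratio is 5/3.

Final answer: 5/3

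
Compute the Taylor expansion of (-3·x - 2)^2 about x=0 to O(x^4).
9·x^2 + 12·x + 4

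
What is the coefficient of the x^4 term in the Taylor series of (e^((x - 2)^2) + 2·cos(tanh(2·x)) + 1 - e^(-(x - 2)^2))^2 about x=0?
Expand to order 4: (e^((x - 2)^2) + 2·cos(tanh(2·x)) + 1 - e^(-(x - 2)^2))^2 = x^4·(-e^(-4) + 3 + e^(4))^2·(-19·e^(-4)/(3·(-e^(-4) + 3 + e^(4))) + 24/(-e^(-4) + 3 + e^(4)) + 115·e^(4)/(3·(-e^(-4) + 3 + e^(4))) + (-4/(-e^(-4) + 3 + e^(4)) - 7·e^(-4)/(-e^(-4) + 3 + e^(4)) + 9·e^(4)/(-e^(-4) + 3 + e^(4)))^2 + 2·(-44·e^(4)/(3·(-e^(-4) + 3 + e^(4))) - 20·e^(-4)/(3·(-e^(-4) + 3 + e^(4))))·(-4·e^(4)/(-e^(-4) + 3 + e^(4)) - 4·e^(-4)/(-e^(-4) + 3 + e^(4)))) + x^3·(2·(-4·e^(4)/(-e^(-4) + 3 + e^(4)) - 4·e^(-4)/(-e^(-4) + 3 + e^(4)))·(-4/(-e^(-4) + 3 + e^(4)) - 7·e^(-4)/(-e^(-4) + 3 + e^(4)) + 9·e^(4)/(-e^(-4) + 3 + e^(4))) - 88·e^(4)/(3·(-e^(-4) + 3 + e^(4))) - 40·e^(-4)/(3·(-e^(-4) + 3 + e^(4))))·(-e^(-4) + 3 + e^(4))^2 + x^2·(-e^(-4) + 3 + e^(4))^2·(-8/(-e^(-4) + 3 + e^(4)) - 14·e^(-4)/(-e^(-4) + 3 + e^(4)) + (-4·e^(4)/(-e^(-4) + 3 + e^(4)) - 4·e^(-4)/(-e^(-4) + 3 + e^(4)))^2 + 18·e^(4)/(-e^(-4) + 3 + e^(4))) + x·(-8·e^(4)/(-e^(-4) + 3 + e^(4)) - 8·e^(-4)/(-e^(-4) + 3 + e^(4)))·(-e^(-4) + 3 + e^(4))^2 + (-e^(-4) + 3 + e^(4))^2 + O(x^5).
The coefficient of x^4 is (-e^(-4) + 3 + e^(4))^2·(-19·e^(-4)/(3·(-e^(-4) + 3 + e^(4))) + 24/(-e^(-4) + 3 + e^(4)) + 115·e^(4)/(3·(-e^(-4) + 3 + e^(4))) + (-4/(-e^(-4) + 3 + e^(4)) - 7·e^(-4)/(-e^(-4) + 3 + e^(4)) + 9·e^(4)/(-e^(-4) + 3 + e^(4)))^2 + 2·(-44·e^(4)/(3·(-e^(-4) + 3 + e^(4))) - 20·e^(-4)/(3·(-e^(-4) + 3 + e^(4))))·(-4·e^(4)/(-e^(-4) + 3 + e^(4)) - 4·e^(-4)/(-e^(-4) + 3 + e^(4)))).

Final answer: (-e^(-4) + 3 + e^(4))^2·(-19·e^(-4)/(3·(-e^(-4) + 3 + e^(4))) + 24/(-e^(-4) + 3 + e^(4)) + 115·e^(4)/(3·(-e^(-4) + 3 + e^(4))) + (-4/(-e^(-4) + 3 + e^(4)) - 7·e^(-4)/(-e^(-4) + 3 + e^(4)) + 9·e^(4)/(-e^(-4) + 3 + e^(4)))^2 + 2·(-44·e^(4)/(3·(-e^(-4) + 3 + e^(4))) - 20·e^(-4)/(3·(-e^(-4) + 3 + e^(4))))·(-4·e^(4)/(-e^(-4) + 3 + e^(4)) - 4·e^(-4)/(-e^(-4) + 3 + e^(4))))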